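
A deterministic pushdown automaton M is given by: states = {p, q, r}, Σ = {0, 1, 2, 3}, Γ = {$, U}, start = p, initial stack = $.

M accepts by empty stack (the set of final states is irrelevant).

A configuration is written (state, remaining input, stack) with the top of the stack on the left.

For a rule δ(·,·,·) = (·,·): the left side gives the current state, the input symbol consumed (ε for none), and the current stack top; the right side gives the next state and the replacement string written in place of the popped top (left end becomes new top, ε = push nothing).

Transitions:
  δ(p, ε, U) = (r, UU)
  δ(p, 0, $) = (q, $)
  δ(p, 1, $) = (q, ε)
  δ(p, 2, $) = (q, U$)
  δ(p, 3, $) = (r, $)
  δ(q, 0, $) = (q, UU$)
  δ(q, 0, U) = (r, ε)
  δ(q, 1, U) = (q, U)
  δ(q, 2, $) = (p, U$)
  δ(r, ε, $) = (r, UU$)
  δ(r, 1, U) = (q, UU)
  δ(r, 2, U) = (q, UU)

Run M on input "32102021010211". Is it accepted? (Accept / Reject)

Reject

(p, 32102021010211, $)
  read 3, top $: go to r, push $ → (r, 2102021010211, $)
  ε-move, top $: go to r, push UU$ → (r, 2102021010211, UU$)
  read 2, top U: go to q, push UU → (q, 102021010211, UUU$)
  read 1, top U: go to q, push U → (q, 02021010211, UUU$)
  read 0, top U: go to r, push ε → (r, 2021010211, UU$)
  read 2, top U: go to q, push UU → (q, 021010211, UUU$)
  read 0, top U: go to r, push ε → (r, 21010211, UU$)
  read 2, top U: go to q, push UU → (q, 1010211, UUU$)
  read 1, top U: go to q, push U → (q, 010211, UUU$)
  read 0, top U: go to r, push ε → (r, 10211, UU$)
  read 1, top U: go to q, push UU → (q, 0211, UUU$)
  read 0, top U: go to r, push ε → (r, 211, UU$)
  read 2, top U: go to q, push UU → (q, 11, UUU$)
  read 1, top U: go to q, push U → (q, 1, UUU$)
  read 1, top U: go to q, push U → (q, ε, UUU$)
All input consumed; stack is UUU$, not empty, and no further ε-move applies.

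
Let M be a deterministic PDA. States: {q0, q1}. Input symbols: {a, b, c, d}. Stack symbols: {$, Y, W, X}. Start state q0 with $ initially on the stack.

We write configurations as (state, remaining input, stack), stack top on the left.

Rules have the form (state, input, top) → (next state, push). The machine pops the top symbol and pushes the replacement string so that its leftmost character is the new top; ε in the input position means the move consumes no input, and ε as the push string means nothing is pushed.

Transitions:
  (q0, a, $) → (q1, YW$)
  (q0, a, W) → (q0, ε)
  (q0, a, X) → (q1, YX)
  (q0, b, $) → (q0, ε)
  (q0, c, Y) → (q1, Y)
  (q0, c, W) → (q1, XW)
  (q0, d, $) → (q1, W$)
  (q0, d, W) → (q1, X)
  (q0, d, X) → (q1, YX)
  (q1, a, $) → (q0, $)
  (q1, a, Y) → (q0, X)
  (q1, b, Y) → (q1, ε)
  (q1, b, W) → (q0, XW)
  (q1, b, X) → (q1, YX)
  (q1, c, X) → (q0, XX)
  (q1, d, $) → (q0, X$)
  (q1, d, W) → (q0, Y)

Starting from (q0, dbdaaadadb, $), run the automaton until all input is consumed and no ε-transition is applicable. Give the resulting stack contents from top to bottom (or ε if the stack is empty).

XXXXW$

(q0, dbdaaadadb, $)
  read d, top $: go to q1, push W$ → (q1, bdaaadadb, W$)
  read b, top W: go to q0, push XW → (q0, daaadadb, XW$)
  read d, top X: go to q1, push YX → (q1, aaadadb, YXW$)
  read a, top Y: go to q0, push X → (q0, aadadb, XXW$)
  read a, top X: go to q1, push YX → (q1, adadb, YXXW$)
  read a, top Y: go to q0, push X → (q0, dadb, XXXW$)
  read d, top X: go to q1, push YX → (q1, adb, YXXXW$)
  read a, top Y: go to q0, push X → (q0, db, XXXXW$)
  read d, top X: go to q1, push YX → (q1, b, YXXXXW$)
  read b, top Y: go to q1, push ε → (q1, ε, XXXXW$)
All input consumed in state q1 with stack XXXXW$.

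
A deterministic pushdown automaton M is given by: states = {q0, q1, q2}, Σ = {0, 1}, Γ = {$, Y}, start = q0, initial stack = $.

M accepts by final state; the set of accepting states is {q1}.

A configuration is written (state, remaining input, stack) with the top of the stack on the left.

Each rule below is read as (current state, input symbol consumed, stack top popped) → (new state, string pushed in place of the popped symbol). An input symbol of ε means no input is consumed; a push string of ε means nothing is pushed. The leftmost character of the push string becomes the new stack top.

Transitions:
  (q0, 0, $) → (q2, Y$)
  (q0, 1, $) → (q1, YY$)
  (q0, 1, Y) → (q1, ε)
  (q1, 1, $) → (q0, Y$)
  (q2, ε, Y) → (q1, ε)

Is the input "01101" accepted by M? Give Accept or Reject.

(q0, 01101, $)
  read 0, top $: go to q2, push Y$ → (q2, 1101, Y$)
  ε-move, top Y: go to q1, push ε → (q1, 1101, $)
  read 1, top $: go to q0, push Y$ → (q0, 101, Y$)
  read 1, top Y: go to q1, push ε → (q1, 01, $)
No transition applies at (q1, 01, $); input not fully consumed.

Reject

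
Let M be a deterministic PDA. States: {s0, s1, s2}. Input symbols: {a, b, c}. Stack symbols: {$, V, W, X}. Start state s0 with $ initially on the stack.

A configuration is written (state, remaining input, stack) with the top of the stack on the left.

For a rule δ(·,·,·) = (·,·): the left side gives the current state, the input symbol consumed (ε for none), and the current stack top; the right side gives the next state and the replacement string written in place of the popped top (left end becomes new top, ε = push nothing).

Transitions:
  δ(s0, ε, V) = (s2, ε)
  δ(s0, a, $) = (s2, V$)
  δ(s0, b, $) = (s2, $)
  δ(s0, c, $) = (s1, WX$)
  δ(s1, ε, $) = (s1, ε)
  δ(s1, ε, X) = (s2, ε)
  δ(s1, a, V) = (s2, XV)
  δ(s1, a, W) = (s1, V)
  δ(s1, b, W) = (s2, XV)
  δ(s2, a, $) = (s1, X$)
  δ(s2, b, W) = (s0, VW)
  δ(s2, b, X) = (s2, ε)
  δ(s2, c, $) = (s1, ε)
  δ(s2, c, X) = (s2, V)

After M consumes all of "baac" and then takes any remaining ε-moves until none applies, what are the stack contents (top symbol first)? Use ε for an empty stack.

ε

(s0, baac, $)
  read b, top $: go to s2, push $ → (s2, aac, $)
  read a, top $: go to s1, push X$ → (s1, ac, X$)
  ε-move, top X: go to s2, push ε → (s2, ac, $)
  read a, top $: go to s1, push X$ → (s1, c, X$)
  ε-move, top X: go to s2, push ε → (s2, c, $)
  read c, top $: go to s1, push ε → (s1, ε, ε)
All input consumed in state s1 with stack ε.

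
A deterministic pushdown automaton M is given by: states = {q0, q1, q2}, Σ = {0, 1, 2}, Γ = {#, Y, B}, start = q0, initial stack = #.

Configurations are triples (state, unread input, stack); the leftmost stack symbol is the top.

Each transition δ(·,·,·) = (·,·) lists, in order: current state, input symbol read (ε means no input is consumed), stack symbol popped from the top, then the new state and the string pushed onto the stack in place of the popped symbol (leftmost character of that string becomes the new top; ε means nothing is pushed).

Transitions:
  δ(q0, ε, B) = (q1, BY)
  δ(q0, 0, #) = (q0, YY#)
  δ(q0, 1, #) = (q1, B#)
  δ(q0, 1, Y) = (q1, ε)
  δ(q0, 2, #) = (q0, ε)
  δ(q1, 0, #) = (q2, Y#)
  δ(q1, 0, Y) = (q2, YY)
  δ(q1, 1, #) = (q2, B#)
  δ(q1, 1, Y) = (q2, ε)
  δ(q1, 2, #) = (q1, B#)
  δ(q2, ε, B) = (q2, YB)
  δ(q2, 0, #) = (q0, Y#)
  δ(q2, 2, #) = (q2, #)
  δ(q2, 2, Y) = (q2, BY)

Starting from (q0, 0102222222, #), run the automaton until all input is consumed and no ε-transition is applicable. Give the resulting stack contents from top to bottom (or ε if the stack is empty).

(q0, 0102222222, #)
  read 0, top #: go to q0, push YY# → (q0, 102222222, YY#)
  read 1, top Y: go to q1, push ε → (q1, 02222222, Y#)
  read 0, top Y: go to q2, push YY → (q2, 2222222, YY#)
  read 2, top Y: go to q2, push BY → (q2, 222222, BYY#)
  ε-move, top B: go to q2, push YB → (q2, 222222, YBYY#)
  read 2, top Y: go to q2, push BY → (q2, 22222, BYBYY#)
  ε-move, top B: go to q2, push YB → (q2, 22222, YBYBYY#)
  read 2, top Y: go to q2, push BY → (q2, 2222, BYBYBYY#)
  ε-move, top B: go to q2, push YB → (q2, 2222, YBYBYBYY#)
  read 2, top Y: go to q2, push BY → (q2, 222, BYBYBYBYY#)
  ε-move, top B: go to q2, push YB → (q2, 222, YBYBYBYBYY#)
  read 2, top Y: go to q2, push BY → (q2, 22, BYBYBYBYBYY#)
  ε-move, top B: go to q2, push YB → (q2, 22, YBYBYBYBYBYY#)
  read 2, top Y: go to q2, push BY → (q2, 2, BYBYBYBYBYBYY#)
  ε-move, top B: go to q2, push YB → (q2, 2, YBYBYBYBYBYBYY#)
  read 2, top Y: go to q2, push BY → (q2, ε, BYBYBYBYBYBYBYY#)
  ε-move, top B: go to q2, push YB → (q2, ε, YBYBYBYBYBYBYBYY#)
All input consumed in state q2 with stack YBYBYBYBYBYBYBYY#.

YBYBYBYBYBYBYBYY#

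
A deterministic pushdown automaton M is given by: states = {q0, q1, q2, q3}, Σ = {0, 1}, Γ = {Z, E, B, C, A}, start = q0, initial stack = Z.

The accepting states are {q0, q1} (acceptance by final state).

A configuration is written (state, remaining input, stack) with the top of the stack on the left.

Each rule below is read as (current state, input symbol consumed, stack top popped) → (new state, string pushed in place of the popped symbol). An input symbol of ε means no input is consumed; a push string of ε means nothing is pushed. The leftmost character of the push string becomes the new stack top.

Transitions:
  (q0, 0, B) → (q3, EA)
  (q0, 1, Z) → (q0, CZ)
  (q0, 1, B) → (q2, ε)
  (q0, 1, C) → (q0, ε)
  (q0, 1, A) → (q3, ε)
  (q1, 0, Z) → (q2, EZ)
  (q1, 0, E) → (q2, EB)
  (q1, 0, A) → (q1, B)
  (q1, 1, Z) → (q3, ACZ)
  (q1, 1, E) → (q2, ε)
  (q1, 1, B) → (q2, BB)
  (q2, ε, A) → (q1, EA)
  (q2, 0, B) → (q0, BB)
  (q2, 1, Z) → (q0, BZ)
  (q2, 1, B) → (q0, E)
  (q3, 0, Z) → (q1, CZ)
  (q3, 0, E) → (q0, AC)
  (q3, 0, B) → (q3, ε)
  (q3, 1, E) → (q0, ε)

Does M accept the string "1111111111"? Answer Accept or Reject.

Accept

(q0, 1111111111, Z) ⊢ (q0, 111111111, CZ) ⊢ (q0, 11111111, Z) ⊢ (q0, 1111111, CZ) ⊢ (q0, 111111, Z) ⊢ (q0, 11111, CZ) ⊢ (q0, 1111, Z) ⊢ (q0, 111, CZ) ⊢ (q0, 11, Z) ⊢ (q0, 1, CZ) ⊢ (q0, ε, Z)
All input consumed; state q0 ∈ F.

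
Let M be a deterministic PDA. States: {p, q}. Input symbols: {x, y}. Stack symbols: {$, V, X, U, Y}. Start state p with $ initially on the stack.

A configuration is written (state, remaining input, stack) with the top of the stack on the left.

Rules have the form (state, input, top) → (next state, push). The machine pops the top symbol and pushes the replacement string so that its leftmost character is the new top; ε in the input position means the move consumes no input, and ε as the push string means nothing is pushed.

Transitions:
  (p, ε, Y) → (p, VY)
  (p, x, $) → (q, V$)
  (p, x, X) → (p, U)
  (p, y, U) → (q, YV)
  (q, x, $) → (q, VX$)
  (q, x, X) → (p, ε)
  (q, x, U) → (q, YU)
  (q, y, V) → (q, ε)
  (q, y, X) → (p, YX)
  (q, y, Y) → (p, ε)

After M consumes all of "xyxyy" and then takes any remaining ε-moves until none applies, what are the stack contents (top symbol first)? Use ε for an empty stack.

VYX$

(p, xyxyy, $)
  read x, top $: go to q, push V$ → (q, yxyy, V$)
  read y, top V: go to q, push ε → (q, xyy, $)
  read x, top $: go to q, push VX$ → (q, yy, VX$)
  read y, top V: go to q, push ε → (q, y, X$)
  read y, top X: go to p, push YX → (p, ε, YX$)
  ε-move, top Y: go to p, push VY → (p, ε, VYX$)
All input consumed in state p with stack VYX$.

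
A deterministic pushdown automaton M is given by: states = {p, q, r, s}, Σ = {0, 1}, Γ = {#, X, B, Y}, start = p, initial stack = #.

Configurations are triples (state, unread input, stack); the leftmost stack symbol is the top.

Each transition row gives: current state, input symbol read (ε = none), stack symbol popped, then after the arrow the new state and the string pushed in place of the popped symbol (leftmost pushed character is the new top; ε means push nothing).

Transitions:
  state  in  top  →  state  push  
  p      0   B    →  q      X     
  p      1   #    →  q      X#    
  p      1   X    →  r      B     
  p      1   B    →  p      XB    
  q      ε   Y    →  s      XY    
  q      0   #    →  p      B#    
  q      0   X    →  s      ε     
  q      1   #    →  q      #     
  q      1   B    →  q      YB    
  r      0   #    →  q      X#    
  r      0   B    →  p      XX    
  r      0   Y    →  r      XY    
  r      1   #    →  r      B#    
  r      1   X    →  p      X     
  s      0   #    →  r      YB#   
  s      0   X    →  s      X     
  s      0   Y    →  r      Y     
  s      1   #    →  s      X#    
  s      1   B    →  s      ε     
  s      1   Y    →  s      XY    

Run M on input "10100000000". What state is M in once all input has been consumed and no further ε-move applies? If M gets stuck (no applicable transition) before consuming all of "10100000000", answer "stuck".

(p, 10100000000, #)
  read 1, top #: go to q, push X# → (q, 0100000000, X#)
  read 0, top X: go to s, push ε → (s, 100000000, #)
  read 1, top #: go to s, push X# → (s, 00000000, X#)
  read 0, top X: go to s, push X → (s, 0000000, X#)
  read 0, top X: go to s, push X → (s, 000000, X#)
  read 0, top X: go to s, push X → (s, 00000, X#)
  read 0, top X: go to s, push X → (s, 0000, X#)
  read 0, top X: go to s, push X → (s, 000, X#)
  read 0, top X: go to s, push X → (s, 00, X#)
  read 0, top X: go to s, push X → (s, 0, X#)
  read 0, top X: go to s, push X → (s, ε, X#)
All input consumed; M is in state s.

s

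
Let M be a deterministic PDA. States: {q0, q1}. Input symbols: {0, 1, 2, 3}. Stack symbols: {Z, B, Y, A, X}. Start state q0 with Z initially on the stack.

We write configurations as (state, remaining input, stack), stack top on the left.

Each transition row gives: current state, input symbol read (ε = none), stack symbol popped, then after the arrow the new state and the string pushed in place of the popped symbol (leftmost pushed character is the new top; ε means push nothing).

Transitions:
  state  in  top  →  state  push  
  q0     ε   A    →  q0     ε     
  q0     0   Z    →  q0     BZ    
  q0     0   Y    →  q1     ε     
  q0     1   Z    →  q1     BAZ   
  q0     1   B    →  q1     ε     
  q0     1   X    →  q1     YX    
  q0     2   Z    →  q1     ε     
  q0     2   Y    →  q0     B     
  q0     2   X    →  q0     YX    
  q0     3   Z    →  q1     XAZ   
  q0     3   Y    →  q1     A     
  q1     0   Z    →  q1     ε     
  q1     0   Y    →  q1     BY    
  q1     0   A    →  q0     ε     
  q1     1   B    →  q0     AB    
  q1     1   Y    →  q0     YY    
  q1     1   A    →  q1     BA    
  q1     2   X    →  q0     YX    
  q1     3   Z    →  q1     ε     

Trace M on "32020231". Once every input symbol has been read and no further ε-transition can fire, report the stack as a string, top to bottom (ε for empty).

BAXAZ

(q0, 32020231, Z)
  read 3, top Z: go to q1, push XAZ → (q1, 2020231, XAZ)
  read 2, top X: go to q0, push YX → (q0, 020231, YXAZ)
  read 0, top Y: go to q1, push ε → (q1, 20231, XAZ)
  read 2, top X: go to q0, push YX → (q0, 0231, YXAZ)
  read 0, top Y: go to q1, push ε → (q1, 231, XAZ)
  read 2, top X: go to q0, push YX → (q0, 31, YXAZ)
  read 3, top Y: go to q1, push A → (q1, 1, AXAZ)
  read 1, top A: go to q1, push BA → (q1, ε, BAXAZ)
All input consumed in state q1 with stack BAXAZ.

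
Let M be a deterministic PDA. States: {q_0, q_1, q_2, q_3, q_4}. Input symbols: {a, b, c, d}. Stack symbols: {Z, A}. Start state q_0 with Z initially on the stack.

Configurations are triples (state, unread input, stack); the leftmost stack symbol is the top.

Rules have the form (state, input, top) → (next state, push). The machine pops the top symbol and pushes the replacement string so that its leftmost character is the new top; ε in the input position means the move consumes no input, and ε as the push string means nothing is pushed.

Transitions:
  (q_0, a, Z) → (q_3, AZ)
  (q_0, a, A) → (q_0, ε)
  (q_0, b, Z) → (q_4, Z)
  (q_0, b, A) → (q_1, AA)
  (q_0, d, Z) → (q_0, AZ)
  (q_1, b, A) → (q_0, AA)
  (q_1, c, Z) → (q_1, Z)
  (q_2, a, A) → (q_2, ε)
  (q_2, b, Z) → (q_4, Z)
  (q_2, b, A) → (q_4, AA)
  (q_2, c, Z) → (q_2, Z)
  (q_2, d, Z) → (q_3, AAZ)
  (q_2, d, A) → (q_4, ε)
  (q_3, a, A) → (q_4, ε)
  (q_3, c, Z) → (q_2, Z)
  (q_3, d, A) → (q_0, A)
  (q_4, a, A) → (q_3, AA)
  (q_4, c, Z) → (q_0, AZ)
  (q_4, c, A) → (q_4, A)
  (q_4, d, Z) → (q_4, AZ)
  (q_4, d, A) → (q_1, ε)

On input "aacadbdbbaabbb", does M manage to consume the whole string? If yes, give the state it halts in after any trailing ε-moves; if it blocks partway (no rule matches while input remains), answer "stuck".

(q_0, aacadbdbbaabbb, Z)
  read a, top Z: go to q_3, push AZ → (q_3, acadbdbbaabbb, AZ)
  read a, top A: go to q_4, push ε → (q_4, cadbdbbaabbb, Z)
  read c, top Z: go to q_0, push AZ → (q_0, adbdbbaabbb, AZ)
  read a, top A: go to q_0, push ε → (q_0, dbdbbaabbb, Z)
  read d, top Z: go to q_0, push AZ → (q_0, bdbbaabbb, AZ)
  read b, top A: go to q_1, push AA → (q_1, dbbaabbb, AAZ)
No transition for (q_1, d, top A); M blocks with input dbbaabbb remaining.

stuck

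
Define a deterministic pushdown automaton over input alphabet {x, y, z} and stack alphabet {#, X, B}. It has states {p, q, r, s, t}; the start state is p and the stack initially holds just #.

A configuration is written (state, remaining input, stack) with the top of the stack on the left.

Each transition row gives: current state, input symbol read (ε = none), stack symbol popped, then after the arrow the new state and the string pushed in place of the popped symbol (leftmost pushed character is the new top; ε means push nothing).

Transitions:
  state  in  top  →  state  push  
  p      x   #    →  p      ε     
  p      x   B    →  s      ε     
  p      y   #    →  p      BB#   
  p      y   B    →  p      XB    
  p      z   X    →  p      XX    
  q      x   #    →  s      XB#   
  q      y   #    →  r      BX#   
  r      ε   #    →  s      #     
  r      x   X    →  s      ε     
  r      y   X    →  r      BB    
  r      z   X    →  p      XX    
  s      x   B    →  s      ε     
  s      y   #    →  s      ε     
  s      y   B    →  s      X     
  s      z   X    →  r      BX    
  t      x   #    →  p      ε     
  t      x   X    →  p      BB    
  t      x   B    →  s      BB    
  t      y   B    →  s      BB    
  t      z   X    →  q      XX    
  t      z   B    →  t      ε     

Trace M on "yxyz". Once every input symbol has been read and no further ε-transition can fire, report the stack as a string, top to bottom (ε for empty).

BX#

(p, yxyz, #) ⊢ (p, xyz, BB#) ⊢ (s, yz, B#) ⊢ (s, z, X#) ⊢ (r, ε, BX#)
All input consumed in state r with stack BX#.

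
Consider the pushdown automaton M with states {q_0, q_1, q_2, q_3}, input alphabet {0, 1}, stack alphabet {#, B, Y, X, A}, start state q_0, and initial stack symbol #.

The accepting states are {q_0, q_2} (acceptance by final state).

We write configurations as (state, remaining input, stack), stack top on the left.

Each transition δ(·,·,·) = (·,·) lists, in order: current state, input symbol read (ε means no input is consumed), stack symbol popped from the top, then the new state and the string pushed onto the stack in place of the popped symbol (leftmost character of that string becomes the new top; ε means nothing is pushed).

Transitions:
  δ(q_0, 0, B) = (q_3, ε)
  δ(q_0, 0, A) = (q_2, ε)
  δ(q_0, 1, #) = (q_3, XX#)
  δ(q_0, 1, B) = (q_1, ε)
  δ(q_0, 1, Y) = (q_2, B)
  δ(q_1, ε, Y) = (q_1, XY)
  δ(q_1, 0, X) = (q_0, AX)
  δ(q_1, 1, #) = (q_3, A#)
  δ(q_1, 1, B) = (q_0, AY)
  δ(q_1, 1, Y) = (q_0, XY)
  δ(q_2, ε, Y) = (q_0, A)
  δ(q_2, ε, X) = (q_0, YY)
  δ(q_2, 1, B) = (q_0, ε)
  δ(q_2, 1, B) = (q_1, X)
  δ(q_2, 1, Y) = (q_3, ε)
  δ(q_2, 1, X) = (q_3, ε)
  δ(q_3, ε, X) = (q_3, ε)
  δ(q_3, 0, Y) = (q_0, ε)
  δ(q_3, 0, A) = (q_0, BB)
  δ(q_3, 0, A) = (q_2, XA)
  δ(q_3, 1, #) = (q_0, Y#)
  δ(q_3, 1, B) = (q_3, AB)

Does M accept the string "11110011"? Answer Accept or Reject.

One accepting computation: (q_0, 11110011, #) ⊢ (q_3, 1110011, XX#) ⊢ (q_3, 1110011, X#) ⊢ (q_3, 1110011, #) ⊢ (q_0, 110011, Y#) ⊢ (q_2, 10011, B#) ⊢ (q_1, 0011, X#) ⊢ (q_0, 011, AX#) ⊢ (q_2, 11, X#) ⊢ (q_3, 1, #) ⊢ (q_0, ε, Y#)
All input consumed and state q_0 ∈ F.

Accept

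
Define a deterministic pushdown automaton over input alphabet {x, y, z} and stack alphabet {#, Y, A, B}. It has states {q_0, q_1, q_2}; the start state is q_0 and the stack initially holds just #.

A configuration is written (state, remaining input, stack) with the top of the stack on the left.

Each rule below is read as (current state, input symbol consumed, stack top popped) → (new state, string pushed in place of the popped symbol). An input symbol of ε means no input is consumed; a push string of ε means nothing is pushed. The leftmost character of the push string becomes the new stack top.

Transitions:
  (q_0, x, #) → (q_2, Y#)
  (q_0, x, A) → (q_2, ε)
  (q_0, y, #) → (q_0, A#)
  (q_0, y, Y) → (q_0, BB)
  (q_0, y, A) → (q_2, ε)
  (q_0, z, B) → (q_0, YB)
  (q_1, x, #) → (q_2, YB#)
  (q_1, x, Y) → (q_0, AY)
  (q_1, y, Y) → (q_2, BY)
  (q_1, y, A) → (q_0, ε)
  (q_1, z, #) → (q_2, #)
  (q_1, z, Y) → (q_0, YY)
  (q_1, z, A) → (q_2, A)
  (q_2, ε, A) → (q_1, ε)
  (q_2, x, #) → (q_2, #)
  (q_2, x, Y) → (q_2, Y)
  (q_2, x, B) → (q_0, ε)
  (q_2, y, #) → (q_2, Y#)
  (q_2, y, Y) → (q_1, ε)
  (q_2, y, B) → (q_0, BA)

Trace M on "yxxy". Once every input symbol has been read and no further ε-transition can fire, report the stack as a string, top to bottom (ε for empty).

(q_0, yxxy, #) ⊢ (q_0, xxy, A#) ⊢ (q_2, xy, #) ⊢ (q_2, y, #) ⊢ (q_2, ε, Y#)
All input consumed in state q_2 with stack Y#.

Y#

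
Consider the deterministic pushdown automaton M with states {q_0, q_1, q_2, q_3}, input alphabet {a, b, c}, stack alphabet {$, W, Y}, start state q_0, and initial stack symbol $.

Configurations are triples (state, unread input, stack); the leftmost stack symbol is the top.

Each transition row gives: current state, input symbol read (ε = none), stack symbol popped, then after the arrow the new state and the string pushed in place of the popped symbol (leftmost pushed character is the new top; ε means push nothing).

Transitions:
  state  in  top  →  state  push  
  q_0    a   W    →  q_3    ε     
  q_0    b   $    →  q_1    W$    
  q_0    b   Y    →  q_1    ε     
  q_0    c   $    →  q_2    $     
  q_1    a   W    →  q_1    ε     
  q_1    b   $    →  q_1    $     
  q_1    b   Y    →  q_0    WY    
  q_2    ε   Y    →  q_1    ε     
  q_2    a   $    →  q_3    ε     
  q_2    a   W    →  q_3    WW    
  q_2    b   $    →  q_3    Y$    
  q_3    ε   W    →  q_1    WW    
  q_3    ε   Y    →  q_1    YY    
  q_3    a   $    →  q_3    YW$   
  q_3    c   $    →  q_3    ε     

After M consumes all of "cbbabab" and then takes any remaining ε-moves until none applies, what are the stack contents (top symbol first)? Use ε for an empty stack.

(q_0, cbbabab, $) ⊢ (q_2, bbabab, $) ⊢ (q_3, babab, Y$) ⊢ (q_1, babab, YY$) ⊢ (q_0, abab, WYY$) ⊢ (q_3, bab, YY$) ⊢ (q_1, bab, YYY$) ⊢ (q_0, ab, WYYY$) ⊢ (q_3, b, YYY$) ⊢ (q_1, b, YYYY$) ⊢ (q_0, ε, WYYYY$)
All input consumed in state q_0 with stack WYYYY$.

WYYYY$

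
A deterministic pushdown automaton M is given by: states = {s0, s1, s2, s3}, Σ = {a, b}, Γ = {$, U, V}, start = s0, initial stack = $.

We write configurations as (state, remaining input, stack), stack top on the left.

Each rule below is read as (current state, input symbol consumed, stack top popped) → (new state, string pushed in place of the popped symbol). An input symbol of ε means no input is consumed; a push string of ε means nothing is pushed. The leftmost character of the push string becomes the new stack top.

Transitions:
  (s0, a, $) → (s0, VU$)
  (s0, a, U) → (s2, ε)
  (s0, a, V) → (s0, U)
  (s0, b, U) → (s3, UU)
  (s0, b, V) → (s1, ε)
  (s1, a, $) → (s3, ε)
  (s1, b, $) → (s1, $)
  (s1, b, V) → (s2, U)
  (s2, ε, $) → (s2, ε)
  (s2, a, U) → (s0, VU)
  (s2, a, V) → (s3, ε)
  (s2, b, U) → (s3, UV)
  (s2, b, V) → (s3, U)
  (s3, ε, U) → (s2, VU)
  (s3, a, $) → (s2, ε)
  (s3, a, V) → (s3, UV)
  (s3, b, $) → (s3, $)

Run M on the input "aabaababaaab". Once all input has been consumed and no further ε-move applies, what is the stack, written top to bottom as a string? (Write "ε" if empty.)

(s0, aabaababaaab, $) ⊢ (s0, abaababaaab, VU$) ⊢ (s0, baababaaab, UU$) ⊢ (s3, aababaaab, UUU$) ⊢ (s2, aababaaab, VUUU$) ⊢ (s3, ababaaab, UUU$) ⊢ (s2, ababaaab, VUUU$) ⊢ (s3, babaaab, UUU$) ⊢ (s2, babaaab, VUUU$) ⊢ (s3, abaaab, UUUU$) ⊢ (s2, abaaab, VUUUU$) ⊢ (s3, baaab, UUUU$) ⊢ (s2, baaab, VUUUU$) ⊢ (s3, aaab, UUUUU$) ⊢ (s2, aaab, VUUUUU$) ⊢ (s3, aab, UUUUU$) ⊢ (s2, aab, VUUUUU$) ⊢ (s3, ab, UUUUU$) ⊢ (s2, ab, VUUUUU$) ⊢ (s3, b, UUUUU$) ⊢ (s2, b, VUUUUU$) ⊢ (s3, ε, UUUUUU$) ⊢ (s2, ε, VUUUUUU$)
All input consumed in state s2 with stack VUUUUUU$.

VUUUUUU$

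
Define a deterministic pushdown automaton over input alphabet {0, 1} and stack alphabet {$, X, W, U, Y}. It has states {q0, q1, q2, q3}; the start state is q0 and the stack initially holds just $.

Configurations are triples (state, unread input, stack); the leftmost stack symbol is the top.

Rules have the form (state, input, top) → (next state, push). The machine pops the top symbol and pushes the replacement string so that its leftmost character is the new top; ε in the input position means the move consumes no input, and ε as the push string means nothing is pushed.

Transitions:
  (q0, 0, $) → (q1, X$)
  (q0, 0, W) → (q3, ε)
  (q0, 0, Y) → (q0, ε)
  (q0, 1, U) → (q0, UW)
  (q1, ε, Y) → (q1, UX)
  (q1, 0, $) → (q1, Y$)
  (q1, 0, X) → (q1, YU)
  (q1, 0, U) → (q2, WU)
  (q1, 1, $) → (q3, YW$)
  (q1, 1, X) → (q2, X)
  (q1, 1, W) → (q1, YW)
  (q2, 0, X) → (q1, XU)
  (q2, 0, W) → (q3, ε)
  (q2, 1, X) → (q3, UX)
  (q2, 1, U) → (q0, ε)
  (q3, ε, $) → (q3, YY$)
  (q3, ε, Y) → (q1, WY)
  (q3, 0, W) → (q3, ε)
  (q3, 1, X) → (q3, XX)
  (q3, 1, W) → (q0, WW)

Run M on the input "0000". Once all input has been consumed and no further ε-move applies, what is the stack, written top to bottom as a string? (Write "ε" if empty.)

(q0, 0000, $) ⊢ (q1, 000, X$) ⊢ (q1, 00, YU$) ⊢ (q1, 00, UXU$) ⊢ (q2, 0, WUXU$) ⊢ (q3, ε, UXU$)
All input consumed in state q3 with stack UXU$.

UXU$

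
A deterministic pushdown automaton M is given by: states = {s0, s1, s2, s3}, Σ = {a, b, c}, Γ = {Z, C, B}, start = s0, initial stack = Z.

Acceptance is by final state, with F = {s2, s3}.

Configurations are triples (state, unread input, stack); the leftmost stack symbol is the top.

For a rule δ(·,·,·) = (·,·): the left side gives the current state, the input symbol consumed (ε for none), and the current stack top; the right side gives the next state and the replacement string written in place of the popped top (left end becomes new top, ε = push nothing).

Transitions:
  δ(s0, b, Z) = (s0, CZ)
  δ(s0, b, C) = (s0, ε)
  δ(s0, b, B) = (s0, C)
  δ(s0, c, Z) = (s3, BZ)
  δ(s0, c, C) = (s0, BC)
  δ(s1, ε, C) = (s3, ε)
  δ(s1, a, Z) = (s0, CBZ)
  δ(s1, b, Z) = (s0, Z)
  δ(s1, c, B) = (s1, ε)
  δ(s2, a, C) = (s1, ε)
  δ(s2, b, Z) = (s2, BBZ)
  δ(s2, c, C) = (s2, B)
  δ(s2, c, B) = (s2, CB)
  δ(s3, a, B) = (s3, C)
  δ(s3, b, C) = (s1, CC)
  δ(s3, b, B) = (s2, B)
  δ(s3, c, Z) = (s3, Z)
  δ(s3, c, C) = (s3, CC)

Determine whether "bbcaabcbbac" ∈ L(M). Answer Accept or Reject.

(s0, bbcaabcbbac, Z)
  read b, top Z: go to s0, push CZ → (s0, bcaabcbbac, CZ)
  read b, top C: go to s0, push ε → (s0, caabcbbac, Z)
  read c, top Z: go to s3, push BZ → (s3, aabcbbac, BZ)
  read a, top B: go to s3, push C → (s3, abcbbac, CZ)
No transition applies at (s3, abcbbac, CZ); input not fully consumed.

Reject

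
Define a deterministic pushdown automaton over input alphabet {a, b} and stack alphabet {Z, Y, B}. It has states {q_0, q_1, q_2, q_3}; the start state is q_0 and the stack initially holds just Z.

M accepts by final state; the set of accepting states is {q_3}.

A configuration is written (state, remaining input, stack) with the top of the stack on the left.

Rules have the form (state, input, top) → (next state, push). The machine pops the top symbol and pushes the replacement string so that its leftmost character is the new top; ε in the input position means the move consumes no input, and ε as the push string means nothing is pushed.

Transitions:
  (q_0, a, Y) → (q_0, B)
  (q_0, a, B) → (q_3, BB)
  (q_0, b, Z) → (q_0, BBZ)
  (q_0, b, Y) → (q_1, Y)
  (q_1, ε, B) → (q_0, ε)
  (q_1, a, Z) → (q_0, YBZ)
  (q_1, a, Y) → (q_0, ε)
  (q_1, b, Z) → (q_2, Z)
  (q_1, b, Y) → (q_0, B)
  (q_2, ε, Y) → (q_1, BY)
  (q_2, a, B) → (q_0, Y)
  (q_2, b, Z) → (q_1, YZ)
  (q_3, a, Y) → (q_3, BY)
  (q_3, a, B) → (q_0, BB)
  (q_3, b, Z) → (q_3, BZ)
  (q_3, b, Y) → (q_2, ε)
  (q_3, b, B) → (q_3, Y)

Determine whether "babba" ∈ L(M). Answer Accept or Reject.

(q_0, babba, Z) ⊢ (q_0, abba, BBZ) ⊢ (q_3, bba, BBBZ) ⊢ (q_3, ba, YBBZ) ⊢ (q_2, a, BBZ) ⊢ (q_0, ε, YBZ)
All input consumed; state q_0 ∉ F and no further ε-move applies.

Reject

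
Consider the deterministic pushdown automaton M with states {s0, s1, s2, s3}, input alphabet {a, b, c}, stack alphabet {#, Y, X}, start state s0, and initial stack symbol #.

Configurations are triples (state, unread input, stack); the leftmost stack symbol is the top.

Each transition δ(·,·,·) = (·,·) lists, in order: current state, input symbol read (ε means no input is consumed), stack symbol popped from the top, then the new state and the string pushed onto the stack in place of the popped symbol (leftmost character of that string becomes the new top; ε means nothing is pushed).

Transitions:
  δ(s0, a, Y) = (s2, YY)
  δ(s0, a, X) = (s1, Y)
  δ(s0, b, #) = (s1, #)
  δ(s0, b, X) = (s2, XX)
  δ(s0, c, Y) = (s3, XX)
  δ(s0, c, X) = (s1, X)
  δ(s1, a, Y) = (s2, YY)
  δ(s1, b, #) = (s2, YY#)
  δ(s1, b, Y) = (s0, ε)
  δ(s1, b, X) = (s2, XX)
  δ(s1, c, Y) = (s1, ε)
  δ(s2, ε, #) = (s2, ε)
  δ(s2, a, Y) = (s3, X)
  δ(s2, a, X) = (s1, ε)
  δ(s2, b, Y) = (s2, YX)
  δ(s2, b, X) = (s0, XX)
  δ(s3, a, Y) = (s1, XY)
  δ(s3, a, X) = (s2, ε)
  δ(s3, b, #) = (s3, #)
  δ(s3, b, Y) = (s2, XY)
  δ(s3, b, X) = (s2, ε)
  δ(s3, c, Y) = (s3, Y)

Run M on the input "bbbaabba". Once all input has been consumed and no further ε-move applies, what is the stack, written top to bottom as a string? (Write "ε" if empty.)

XXY#

(s0, bbbaabba, #)
  read b, top #: go to s1, push # → (s1, bbaabba, #)
  read b, top #: go to s2, push YY# → (s2, baabba, YY#)
  read b, top Y: go to s2, push YX → (s2, aabba, YXY#)
  read a, top Y: go to s3, push X → (s3, abba, XXY#)
  read a, top X: go to s2, push ε → (s2, bba, XY#)
  read b, top X: go to s0, push XX → (s0, ba, XXY#)
  read b, top X: go to s2, push XX → (s2, a, XXXY#)
  read a, top X: go to s1, push ε → (s1, ε, XXY#)
All input consumed in state s1 with stack XXY#.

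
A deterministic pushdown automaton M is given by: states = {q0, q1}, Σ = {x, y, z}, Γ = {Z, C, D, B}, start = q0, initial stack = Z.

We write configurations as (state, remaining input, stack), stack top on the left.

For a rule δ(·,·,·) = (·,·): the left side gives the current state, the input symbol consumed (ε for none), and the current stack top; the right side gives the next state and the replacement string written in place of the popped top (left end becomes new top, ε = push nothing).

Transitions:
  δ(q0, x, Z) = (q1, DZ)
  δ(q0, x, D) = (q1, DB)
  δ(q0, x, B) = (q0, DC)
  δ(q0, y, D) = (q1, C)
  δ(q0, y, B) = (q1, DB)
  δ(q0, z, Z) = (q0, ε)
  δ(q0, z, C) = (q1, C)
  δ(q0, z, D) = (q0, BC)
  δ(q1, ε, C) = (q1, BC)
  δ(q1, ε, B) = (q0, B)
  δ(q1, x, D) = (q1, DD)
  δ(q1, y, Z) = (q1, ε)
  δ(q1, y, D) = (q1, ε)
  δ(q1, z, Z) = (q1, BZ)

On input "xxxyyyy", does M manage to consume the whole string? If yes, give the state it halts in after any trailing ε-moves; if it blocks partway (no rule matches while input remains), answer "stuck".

q1

(q0, xxxyyyy, Z) ⊢ (q1, xxyyyy, DZ) ⊢ (q1, xyyyy, DDZ) ⊢ (q1, yyyy, DDDZ) ⊢ (q1, yyy, DDZ) ⊢ (q1, yy, DZ) ⊢ (q1, y, Z) ⊢ (q1, ε, ε)
All input consumed; M is in state q1.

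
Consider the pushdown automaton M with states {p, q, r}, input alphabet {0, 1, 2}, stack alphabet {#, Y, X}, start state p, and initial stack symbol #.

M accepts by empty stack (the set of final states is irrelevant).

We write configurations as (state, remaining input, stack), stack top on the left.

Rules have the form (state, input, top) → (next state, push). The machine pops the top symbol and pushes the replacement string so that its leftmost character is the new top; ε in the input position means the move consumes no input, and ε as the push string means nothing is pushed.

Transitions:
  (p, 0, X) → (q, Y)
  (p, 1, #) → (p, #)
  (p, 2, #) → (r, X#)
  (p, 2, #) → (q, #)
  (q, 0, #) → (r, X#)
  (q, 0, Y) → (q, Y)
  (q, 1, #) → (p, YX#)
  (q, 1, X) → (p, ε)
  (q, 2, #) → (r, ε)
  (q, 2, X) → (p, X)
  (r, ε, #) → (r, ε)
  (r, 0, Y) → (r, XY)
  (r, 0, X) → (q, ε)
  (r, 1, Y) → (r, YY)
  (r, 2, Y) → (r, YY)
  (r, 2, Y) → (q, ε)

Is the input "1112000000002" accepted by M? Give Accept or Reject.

One accepting computation: (p, 1112000000002, #) ⊢ (p, 112000000002, #) ⊢ (p, 12000000002, #) ⊢ (p, 2000000002, #) ⊢ (q, 000000002, #) ⊢ (r, 00000002, X#) ⊢ (q, 0000002, #) ⊢ (r, 000002, X#) ⊢ (q, 00002, #) ⊢ (r, 0002, X#) ⊢ (q, 002, #) ⊢ (r, 02, X#) ⊢ (q, 2, #) ⊢ (r, ε, ε)
All input consumed and the stack is empty.

Accept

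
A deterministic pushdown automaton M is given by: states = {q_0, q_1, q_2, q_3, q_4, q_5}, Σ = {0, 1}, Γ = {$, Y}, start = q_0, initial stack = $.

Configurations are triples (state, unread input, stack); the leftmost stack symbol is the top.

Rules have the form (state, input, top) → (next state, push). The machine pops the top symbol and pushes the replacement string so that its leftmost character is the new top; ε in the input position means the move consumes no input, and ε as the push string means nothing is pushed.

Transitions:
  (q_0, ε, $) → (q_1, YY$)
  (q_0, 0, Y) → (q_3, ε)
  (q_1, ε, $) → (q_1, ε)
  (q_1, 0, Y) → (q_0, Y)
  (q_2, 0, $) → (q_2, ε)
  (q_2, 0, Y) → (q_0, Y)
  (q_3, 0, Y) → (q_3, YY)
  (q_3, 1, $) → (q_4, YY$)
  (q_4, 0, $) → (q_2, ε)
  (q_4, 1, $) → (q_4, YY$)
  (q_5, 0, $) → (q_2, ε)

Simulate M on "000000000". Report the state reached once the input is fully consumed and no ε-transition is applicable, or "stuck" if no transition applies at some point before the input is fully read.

(q_0, 000000000, $)
  ε-move, top $: go to q_1, push YY$ → (q_1, 000000000, YY$)
  read 0, top Y: go to q_0, push Y → (q_0, 00000000, YY$)
  read 0, top Y: go to q_3, push ε → (q_3, 0000000, Y$)
  read 0, top Y: go to q_3, push YY → (q_3, 000000, YY$)
  read 0, top Y: go to q_3, push YY → (q_3, 00000, YYY$)
  read 0, top Y: go to q_3, push YY → (q_3, 0000, YYYY$)
  read 0, top Y: go to q_3, push YY → (q_3, 000, YYYYY$)
  read 0, top Y: go to q_3, push YY → (q_3, 00, YYYYYY$)
  read 0, top Y: go to q_3, push YY → (q_3, 0, YYYYYYY$)
  read 0, top Y: go to q_3, push YY → (q_3, ε, YYYYYYYY$)
All input consumed; M is in state q_3.

q_3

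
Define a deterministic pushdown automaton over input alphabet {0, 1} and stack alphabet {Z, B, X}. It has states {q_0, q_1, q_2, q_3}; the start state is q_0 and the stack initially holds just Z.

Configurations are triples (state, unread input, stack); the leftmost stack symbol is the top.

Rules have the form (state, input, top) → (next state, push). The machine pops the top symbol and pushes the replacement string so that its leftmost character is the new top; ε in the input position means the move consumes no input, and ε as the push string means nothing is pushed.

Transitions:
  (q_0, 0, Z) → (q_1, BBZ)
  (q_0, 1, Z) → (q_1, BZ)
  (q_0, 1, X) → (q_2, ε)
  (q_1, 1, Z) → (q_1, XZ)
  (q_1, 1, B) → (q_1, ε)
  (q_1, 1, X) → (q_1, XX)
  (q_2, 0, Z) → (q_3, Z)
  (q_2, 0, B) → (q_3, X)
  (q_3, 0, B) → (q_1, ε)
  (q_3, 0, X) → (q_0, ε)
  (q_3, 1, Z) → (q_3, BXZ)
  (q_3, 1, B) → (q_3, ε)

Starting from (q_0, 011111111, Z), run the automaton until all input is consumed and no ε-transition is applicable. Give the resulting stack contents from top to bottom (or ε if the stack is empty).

XXXXXXZ

(q_0, 011111111, Z) ⊢ (q_1, 11111111, BBZ) ⊢ (q_1, 1111111, BZ) ⊢ (q_1, 111111, Z) ⊢ (q_1, 11111, XZ) ⊢ (q_1, 1111, XXZ) ⊢ (q_1, 111, XXXZ) ⊢ (q_1, 11, XXXXZ) ⊢ (q_1, 1, XXXXXZ) ⊢ (q_1, ε, XXXXXXZ)
All input consumed in state q_1 with stack XXXXXXZ.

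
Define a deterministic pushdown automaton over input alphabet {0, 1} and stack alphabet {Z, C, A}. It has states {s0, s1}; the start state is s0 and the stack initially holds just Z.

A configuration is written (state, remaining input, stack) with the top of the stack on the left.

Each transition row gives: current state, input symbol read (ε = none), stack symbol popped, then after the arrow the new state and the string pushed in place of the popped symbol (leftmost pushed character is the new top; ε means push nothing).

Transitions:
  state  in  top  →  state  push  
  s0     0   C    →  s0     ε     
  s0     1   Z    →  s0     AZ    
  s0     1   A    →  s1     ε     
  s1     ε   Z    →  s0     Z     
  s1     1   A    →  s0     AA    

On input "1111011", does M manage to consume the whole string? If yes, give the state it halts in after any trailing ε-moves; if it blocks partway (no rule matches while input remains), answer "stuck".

stuck

(s0, 1111011, Z)
  read 1, top Z: go to s0, push AZ → (s0, 111011, AZ)
  read 1, top A: go to s1, push ε → (s1, 11011, Z)
  ε-move, top Z: go to s0, push Z → (s0, 11011, Z)
  read 1, top Z: go to s0, push AZ → (s0, 1011, AZ)
  read 1, top A: go to s1, push ε → (s1, 011, Z)
  ε-move, top Z: go to s0, push Z → (s0, 011, Z)
No transition for (s0, 0, top Z); M blocks with input 011 remaining.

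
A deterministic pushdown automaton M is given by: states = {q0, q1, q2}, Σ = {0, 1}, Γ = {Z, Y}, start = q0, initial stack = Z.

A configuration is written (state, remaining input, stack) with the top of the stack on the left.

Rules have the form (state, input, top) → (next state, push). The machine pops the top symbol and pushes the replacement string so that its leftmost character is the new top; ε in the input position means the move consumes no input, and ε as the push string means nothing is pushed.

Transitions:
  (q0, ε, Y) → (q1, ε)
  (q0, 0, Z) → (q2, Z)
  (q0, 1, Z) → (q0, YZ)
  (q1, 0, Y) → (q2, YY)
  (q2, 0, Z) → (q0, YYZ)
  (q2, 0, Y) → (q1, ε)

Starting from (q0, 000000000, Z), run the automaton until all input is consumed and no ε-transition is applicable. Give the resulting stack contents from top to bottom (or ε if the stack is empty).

(q0, 000000000, Z)
  read 0, top Z: go to q2, push Z → (q2, 00000000, Z)
  read 0, top Z: go to q0, push YYZ → (q0, 0000000, YYZ)
  ε-move, top Y: go to q1, push ε → (q1, 0000000, YZ)
  read 0, top Y: go to q2, push YY → (q2, 000000, YYZ)
  read 0, top Y: go to q1, push ε → (q1, 00000, YZ)
  read 0, top Y: go to q2, push YY → (q2, 0000, YYZ)
  read 0, top Y: go to q1, push ε → (q1, 000, YZ)
  read 0, top Y: go to q2, push YY → (q2, 00, YYZ)
  read 0, top Y: go to q1, push ε → (q1, 0, YZ)
  read 0, top Y: go to q2, push YY → (q2, ε, YYZ)
All input consumed in state q2 with stack YYZ.

YYZ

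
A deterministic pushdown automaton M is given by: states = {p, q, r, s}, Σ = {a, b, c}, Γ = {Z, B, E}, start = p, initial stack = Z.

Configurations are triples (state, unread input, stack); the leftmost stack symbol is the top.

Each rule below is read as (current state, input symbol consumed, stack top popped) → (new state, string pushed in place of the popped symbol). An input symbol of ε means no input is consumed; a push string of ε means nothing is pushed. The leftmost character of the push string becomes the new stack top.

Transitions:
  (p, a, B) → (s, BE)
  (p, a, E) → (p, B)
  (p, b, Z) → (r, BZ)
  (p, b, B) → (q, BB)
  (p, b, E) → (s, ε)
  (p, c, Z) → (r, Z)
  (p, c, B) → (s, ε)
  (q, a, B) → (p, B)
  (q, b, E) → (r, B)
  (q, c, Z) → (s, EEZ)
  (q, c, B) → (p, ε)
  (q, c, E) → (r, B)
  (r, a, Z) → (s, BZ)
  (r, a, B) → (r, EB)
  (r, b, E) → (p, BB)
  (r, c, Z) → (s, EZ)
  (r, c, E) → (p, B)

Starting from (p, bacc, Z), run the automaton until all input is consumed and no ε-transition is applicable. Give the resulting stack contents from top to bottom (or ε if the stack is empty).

(p, bacc, Z)
  read b, top Z: go to r, push BZ → (r, acc, BZ)
  read a, top B: go to r, push EB → (r, cc, EBZ)
  read c, top E: go to p, push B → (p, c, BBZ)
  read c, top B: go to s, push ε → (s, ε, BZ)
All input consumed in state s with stack BZ.

BZ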